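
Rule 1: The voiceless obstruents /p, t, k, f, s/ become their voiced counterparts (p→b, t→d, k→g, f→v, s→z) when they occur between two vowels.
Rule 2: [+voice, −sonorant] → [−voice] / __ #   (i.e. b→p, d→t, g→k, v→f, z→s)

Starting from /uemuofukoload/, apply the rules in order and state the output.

Rule 1 (intervocalic voicing): /f/ is a voiceless obstruent between vowels /o/ and /u/, so it voices to [v]. /k/ is a voiceless obstruent between vowels /u/ and /o/, so it voices to [g]. /uemuofukoload/ → uemuovugoload.
Rule 2 (final devoicing): /d/ is a voiced obstruent in word-final position, so it devoices to [t]. /uemuovugoload/ → uemuovugoloat.

uemuovugoloat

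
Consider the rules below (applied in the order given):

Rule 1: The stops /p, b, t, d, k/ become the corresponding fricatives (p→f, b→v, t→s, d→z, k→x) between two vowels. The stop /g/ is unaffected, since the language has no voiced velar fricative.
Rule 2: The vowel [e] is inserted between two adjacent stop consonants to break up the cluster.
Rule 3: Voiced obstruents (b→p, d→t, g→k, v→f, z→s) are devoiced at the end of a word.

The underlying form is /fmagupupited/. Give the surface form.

fmagufufiset

Rule 1 (intervocalic spirantization): /p/ is a stop between vowels /u/ and /u/, so it spirantizes to the fricative [f]. /p/ is a stop between vowels /u/ and /i/, so it spirantizes to the fricative [f]. /t/ is a stop between vowels /i/ and /e/, so it spirantizes to the fricative [s]. /fmagupupited/ → fmagufufised.
Rule 2 (stop-cluster e-epenthesis): no segment meets the environment; /fmagufufised/ is unchanged.
Rule 3 (final devoicing): /d/ is a voiced obstruent in word-final position, so it devoices to [t]. /fmagufufised/ → fmagufufiset.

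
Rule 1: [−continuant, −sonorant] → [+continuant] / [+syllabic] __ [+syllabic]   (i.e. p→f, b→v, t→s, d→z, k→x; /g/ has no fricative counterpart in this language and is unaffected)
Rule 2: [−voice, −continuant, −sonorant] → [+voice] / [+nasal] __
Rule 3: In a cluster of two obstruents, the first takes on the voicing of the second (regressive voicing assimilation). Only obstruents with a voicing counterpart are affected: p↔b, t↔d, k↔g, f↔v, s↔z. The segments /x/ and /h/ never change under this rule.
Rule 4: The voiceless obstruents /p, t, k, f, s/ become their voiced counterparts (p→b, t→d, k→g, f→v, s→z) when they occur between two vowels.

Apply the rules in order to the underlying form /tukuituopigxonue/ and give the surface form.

Rule 1 (intervocalic spirantization): /k/ is a stop between vowels /u/ and /u/, so it spirantizes to the fricative [x]. /t/ is a stop between vowels /i/ and /u/, so it spirantizes to the fricative [s]. /p/ is a stop between vowels /o/ and /i/, so it spirantizes to the fricative [f]. /tukuituopigxonue/ → tuxuisuofigxonue.
Rule 2 (post-nasal voicing): no segment meets the environment; /tuxuisuofigxonue/ is unchanged.
Rule 3 (regressive voicing assimilation): /g/ precedes the voiceless obstruent /x/, so it devoices to [k] by assimilation. /tuxuisuofigxonue/ → tuxuisuofikxonue.
Rule 4 (intervocalic voicing): /s/ is a voiceless obstruent between vowels /i/ and /u/, so it voices to [z]. /f/ is a voiceless obstruent between vowels /o/ and /i/, so it voices to [v]. /tuxuisuofikxonue/ → tuxuizuovikxonue.

tuxuizuovikxonue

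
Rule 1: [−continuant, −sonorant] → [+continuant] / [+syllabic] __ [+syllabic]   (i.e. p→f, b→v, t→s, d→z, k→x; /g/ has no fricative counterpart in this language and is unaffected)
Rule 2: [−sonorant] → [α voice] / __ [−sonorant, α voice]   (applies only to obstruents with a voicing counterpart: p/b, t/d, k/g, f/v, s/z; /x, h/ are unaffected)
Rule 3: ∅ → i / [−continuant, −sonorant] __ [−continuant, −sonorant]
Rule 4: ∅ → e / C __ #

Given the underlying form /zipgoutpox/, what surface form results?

Rule 1 (intervocalic spirantization): no segment meets the environment; /zipgoutpox/ is unchanged.
Rule 2 (regressive voicing assimilation): /p/ precedes the voiced obstruent /g/, so it voices to [b] by assimilation. /zipgoutpox/ → zibgoutpox.
Rule 3 (stop-cluster i-epenthesis): /b/ and /g/ form a stop–stop cluster, so [i] is inserted between them. /t/ and /p/ form a stop–stop cluster, so [i] is inserted between them. /zibgoutpox/ → zibigoutipox.
Rule 4 (final e-epenthesis): the form ends in the consonant /x/, so [e] is inserted word-finally. /zibigoutipox/ → zibigoutipoxe.

zibigoutipoxe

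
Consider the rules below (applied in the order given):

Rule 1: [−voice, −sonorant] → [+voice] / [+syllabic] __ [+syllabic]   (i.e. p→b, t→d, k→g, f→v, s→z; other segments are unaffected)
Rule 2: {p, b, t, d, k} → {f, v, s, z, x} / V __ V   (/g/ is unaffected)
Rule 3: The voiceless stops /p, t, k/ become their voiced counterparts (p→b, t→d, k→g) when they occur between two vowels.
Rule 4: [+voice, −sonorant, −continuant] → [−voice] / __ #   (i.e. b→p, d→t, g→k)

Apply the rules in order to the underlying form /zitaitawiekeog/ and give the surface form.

zizaizawiegeok

Rule 1 (intervocalic voicing): /t/ is a voiceless obstruent between vowels /i/ and /a/, so it voices to [d]. /t/ is a voiceless obstruent between vowels /i/ and /a/, so it voices to [d]. /k/ is a voiceless obstruent between vowels /e/ and /e/, so it voices to [g]. /zitaitawiekeog/ → zidaidawiegeog.
Rule 2 (intervocalic spirantization): /d/ is a stop between vowels /i/ and /a/, so it spirantizes to the fricative [z]. /d/ is a stop between vowels /i/ and /a/, so it spirantizes to the fricative [z]. /zidaidawiegeog/ → zizaizawiegeog.
Rule 3 (intervocalic voicing): no segment meets the environment; /zizaizawiegeog/ is unchanged.
Rule 4 (final devoicing): /g/ is a voiced stop in word-final position, so it devoices to [k]. /zizaizawiegeog/ → zizaizawiegeok.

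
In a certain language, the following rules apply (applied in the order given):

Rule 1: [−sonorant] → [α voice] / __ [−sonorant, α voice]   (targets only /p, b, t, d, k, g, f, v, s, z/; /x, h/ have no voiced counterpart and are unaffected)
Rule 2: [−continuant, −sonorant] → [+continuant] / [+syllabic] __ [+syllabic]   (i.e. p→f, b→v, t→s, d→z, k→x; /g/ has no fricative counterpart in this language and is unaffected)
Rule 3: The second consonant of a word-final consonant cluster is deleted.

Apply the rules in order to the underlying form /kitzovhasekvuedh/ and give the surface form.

kidzofhasegvuet

Rule 1 (regressive voicing assimilation): /t/ precedes the voiced obstruent /z/, so it voices to [d] by assimilation. /v/ precedes the voiceless obstruent /h/, so it devoices to [f] by assimilation. /k/ precedes the voiced obstruent /v/, so it voices to [g] by assimilation. /d/ precedes the voiceless obstruent /h/, so it devoices to [t] by assimilation. /kitzovhasekvuedh/ → kidzofhasegvueth.
Rule 2 (intervocalic spirantization): no segment meets the environment; /kidzofhasegvueth/ is unchanged.
Rule 3 (final cluster simplification): /h/ is the second consonant of a word-final cluster /th/, so it deletes. /kidzofhasegvueth/ → kidzofhasegvuet.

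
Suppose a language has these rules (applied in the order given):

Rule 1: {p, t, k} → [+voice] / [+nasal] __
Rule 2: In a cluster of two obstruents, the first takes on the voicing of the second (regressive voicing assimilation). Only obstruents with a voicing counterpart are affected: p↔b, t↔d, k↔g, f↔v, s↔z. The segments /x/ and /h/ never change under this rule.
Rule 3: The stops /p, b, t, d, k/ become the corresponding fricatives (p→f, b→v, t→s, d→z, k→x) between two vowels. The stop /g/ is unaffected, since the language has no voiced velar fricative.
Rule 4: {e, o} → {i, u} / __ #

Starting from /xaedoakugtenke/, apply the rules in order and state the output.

xaezoaxuktengi

Rule 1 (post-nasal voicing): /k/ is a voiceless stop immediately after the nasal /n/, so it voices to [g]. /xaedoakugtenke/ → xaedoakugtenge.
Rule 2 (regressive voicing assimilation): /g/ precedes the voiceless obstruent /t/, so it devoices to [k] by assimilation. /xaedoakugtenge/ → xaedoakuktenge.
Rule 3 (intervocalic spirantization): /d/ is a stop between vowels /e/ and /o/, so it spirantizes to the fricative [z]. /k/ is a stop between vowels /a/ and /u/, so it spirantizes to the fricative [x]. /xaedoakuktenge/ → xaezoaxuktenge.
Rule 4 (final vowel raising): /e/ is a mid vowel in word-final position, so it raises to [i]. /xaezoaxuktenge/ → xaezoaxuktengi.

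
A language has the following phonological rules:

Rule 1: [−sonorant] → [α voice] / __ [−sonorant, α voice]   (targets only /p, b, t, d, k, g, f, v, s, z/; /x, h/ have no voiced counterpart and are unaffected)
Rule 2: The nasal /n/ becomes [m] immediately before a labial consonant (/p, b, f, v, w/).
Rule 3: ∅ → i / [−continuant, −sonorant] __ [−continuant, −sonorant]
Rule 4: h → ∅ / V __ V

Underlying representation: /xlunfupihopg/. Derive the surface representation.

xlumfupiobig

Rule 1 (regressive voicing assimilation): /p/ precedes the voiced obstruent /g/, so it voices to [b] by assimilation. /xlunfupihopg/ → xlunfupihobg.
Rule 2 (nasal place assimilation): /n/ precedes the labial consonant /f/, so it assimilates in place to [m]. /xlunfupihobg/ → xlumfupihobg.
Rule 3 (stop-cluster i-epenthesis): /b/ and /g/ form a stop–stop cluster, so [i] is inserted between them. /xlumfupihobg/ → xlumfupihobig.
Rule 4 (intervocalic h-deletion): /h/ occurs between vowels /i/ and /o/, so it deletes. /xlumfupihobig/ → xlumfupiobig.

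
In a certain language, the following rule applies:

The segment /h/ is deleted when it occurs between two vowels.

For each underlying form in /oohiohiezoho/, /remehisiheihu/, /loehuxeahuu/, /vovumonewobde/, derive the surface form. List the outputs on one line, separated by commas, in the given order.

/oohiohiezoho/: /h/ occurs between vowels /o/ and /i/, so it deletes. /h/ occurs between vowels /o/ and /i/, so it deletes. /h/ occurs between vowels /o/ and /o/, so it deletes. → [ooioiezoo].
/remehisiheihu/: /h/ occurs between vowels /e/ and /i/, so it deletes. /h/ occurs between vowels /i/ and /e/, so it deletes. /h/ occurs between vowels /i/ and /u/, so it deletes. → [remeisieiu].
/loehuxeahuu/: /h/ occurs between vowels /e/ and /u/, so it deletes. /h/ occurs between vowels /a/ and /u/, so it deletes. → [loeuxeauu].
/vovumonewobde/: the rule's environment is not met; surfaces unchanged as [vovumonewobde].

ooioiezoo, remeisieiu, loeuxeauu, vovumonewobde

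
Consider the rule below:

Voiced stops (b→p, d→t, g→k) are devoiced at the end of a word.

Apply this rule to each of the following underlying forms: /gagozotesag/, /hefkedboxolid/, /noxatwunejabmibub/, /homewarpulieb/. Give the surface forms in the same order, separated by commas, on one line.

/gagozotesag/: /g/ is a voiced stop in word-final position, so it devoices to [k]. → [gagozotesak].
/hefkedboxolid/: /d/ is a voiced stop in word-final position, so it devoices to [t]. → [hefkedboxolit].
/noxatwunejabmibub/: /b/ is a voiced stop in word-final position, so it devoices to [p]. → [noxatwunejabmibup].
/homewarpulieb/: /b/ is a voiced stop in word-final position, so it devoices to [p]. → [homewarpuliep].

gagozotesak, hefkedboxolit, noxatwunejabmibup, homewarpuliep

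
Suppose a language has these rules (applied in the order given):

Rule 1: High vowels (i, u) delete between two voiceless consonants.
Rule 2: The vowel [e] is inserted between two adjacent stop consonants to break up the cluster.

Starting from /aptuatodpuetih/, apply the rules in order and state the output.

apetuatodepueth

Rule 1 (high vowel syncope): /i/ is a high vowel flanked by voiceless consonants /t/ and /h/, so it deletes. /aptuatodpuetih/ → aptuatodpueth.
Rule 2 (stop-cluster e-epenthesis): /p/ and /t/ form a stop–stop cluster, so [e] is inserted between them. /d/ and /p/ form a stop–stop cluster, so [e] is inserted between them. /aptuatodpueth/ → apetuatodepueth.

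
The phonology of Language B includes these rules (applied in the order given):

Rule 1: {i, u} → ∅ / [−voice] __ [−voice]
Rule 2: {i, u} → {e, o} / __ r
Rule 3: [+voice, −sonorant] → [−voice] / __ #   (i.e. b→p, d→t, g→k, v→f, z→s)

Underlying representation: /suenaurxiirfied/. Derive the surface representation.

Rule 1 (high vowel syncope): no segment meets the environment; /suenaurxiirfied/ is unchanged.
Rule 2 (pre-rhotic lowering): /u/ is a high vowel immediately before /r/, so it lowers to [o]. /i/ is a high vowel immediately before /r/, so it lowers to [e]. /suenaurxiirfied/ → suenaorxierfied.
Rule 3 (final devoicing): /d/ is a voiced obstruent in word-final position, so it devoices to [t]. /suenaorxierfied/ → suenaorxierfiet.

suenaorxierfiet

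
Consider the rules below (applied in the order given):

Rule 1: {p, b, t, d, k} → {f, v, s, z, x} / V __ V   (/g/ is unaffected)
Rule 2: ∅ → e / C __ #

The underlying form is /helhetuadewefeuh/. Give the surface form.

helhesuazewefeuhe

Rule 1 (intervocalic spirantization): /t/ is a stop between vowels /e/ and /u/, so it spirantizes to the fricative [s]. /d/ is a stop between vowels /a/ and /e/, so it spirantizes to the fricative [z]. /helhetuadewefeuh/ → helhesuazewefeuh.
Rule 2 (final e-epenthesis): the form ends in the consonant /h/, so [e] is inserted word-finally. /helhesuazewefeuh/ → helhesuazewefeuhe.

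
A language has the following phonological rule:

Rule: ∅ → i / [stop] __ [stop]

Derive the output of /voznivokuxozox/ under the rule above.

voznivokuxozox

No segment of /voznivokuxozox/ meets the structural description of the rule, so the form surfaces unchanged.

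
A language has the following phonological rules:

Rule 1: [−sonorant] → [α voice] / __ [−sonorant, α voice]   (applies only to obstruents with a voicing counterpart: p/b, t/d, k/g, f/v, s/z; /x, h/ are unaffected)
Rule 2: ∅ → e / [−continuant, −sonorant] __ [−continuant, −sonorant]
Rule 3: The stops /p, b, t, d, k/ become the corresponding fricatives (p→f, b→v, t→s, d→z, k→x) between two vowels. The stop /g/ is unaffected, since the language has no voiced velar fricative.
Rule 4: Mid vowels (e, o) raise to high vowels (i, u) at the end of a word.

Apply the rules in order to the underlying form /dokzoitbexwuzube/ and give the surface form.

dogzoizevexwuzuvi

Rule 1 (regressive voicing assimilation): /k/ precedes the voiced obstruent /z/, so it voices to [g] by assimilation. /t/ precedes the voiced obstruent /b/, so it voices to [d] by assimilation. /dokzoitbexwuzube/ → dogzoidbexwuzube.
Rule 2 (stop-cluster e-epenthesis): /d/ and /b/ form a stop–stop cluster, so [e] is inserted between them. /dogzoidbexwuzube/ → dogzoidebexwuzube.
Rule 3 (intervocalic spirantization): /d/ is a stop between vowels /i/ and /e/, so it spirantizes to the fricative [z]. /b/ is a stop between vowels /e/ and /e/, so it spirantizes to the fricative [v]. /b/ is a stop between vowels /u/ and /e/, so it spirantizes to the fricative [v]. /dogzoidebexwuzube/ → dogzoizevexwuzuve.
Rule 4 (final vowel raising): /e/ is a mid vowel in word-final position, so it raises to [i]. /dogzoizevexwuzuve/ → dogzoizevexwuzuvi.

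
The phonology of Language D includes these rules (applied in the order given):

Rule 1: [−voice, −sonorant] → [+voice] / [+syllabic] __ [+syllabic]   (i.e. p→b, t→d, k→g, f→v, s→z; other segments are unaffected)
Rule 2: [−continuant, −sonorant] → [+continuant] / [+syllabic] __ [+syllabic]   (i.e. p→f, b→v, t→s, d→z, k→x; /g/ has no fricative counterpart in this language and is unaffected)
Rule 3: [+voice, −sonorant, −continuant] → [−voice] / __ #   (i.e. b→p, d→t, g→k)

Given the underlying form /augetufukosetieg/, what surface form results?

Rule 1 (intervocalic voicing): /t/ is a voiceless obstruent between vowels /e/ and /u/, so it voices to [d]. /f/ is a voiceless obstruent between vowels /u/ and /u/, so it voices to [v]. /k/ is a voiceless obstruent between vowels /u/ and /o/, so it voices to [g]. /s/ is a voiceless obstruent between vowels /o/ and /e/, so it voices to [z]. /t/ is a voiceless obstruent between vowels /e/ and /i/, so it voices to [d]. /augetufukosetieg/ → augeduvugozedieg.
Rule 2 (intervocalic spirantization): /d/ is a stop between vowels /e/ and /u/, so it spirantizes to the fricative [z]. /d/ is a stop between vowels /e/ and /i/, so it spirantizes to the fricative [z]. /augeduvugozedieg/ → augezuvugozezieg.
Rule 3 (final devoicing): /g/ is a voiced stop in word-final position, so it devoices to [k]. /augezuvugozezieg/ → augezuvugozeziek.

augezuvugozeziek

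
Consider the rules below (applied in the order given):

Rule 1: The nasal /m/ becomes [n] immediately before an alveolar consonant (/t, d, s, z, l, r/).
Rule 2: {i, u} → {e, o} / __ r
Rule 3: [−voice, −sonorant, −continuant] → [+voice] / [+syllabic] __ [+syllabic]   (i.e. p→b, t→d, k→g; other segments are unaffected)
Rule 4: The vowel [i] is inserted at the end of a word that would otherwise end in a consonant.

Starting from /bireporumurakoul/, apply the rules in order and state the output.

Rule 1 (nasal place assimilation): no segment meets the environment; /bireporumurakoul/ is unchanged.
Rule 2 (pre-rhotic lowering): /i/ is a high vowel immediately before /r/, so it lowers to [e]. /u/ is a high vowel immediately before /r/, so it lowers to [o]. /bireporumurakoul/ → bereporumorakoul.
Rule 3 (intervocalic voicing): /p/ is a voiceless stop between vowels /e/ and /o/, so it voices to [b]. /k/ is a voiceless stop between vowels /a/ and /o/, so it voices to [g]. /bereporumorakoul/ → bereborumoragoul.
Rule 4 (final i-epenthesis): the form ends in the consonant /l/, so [i] is inserted word-finally. /bereborumoragoul/ → bereborumoragouli.

bereborumoragouli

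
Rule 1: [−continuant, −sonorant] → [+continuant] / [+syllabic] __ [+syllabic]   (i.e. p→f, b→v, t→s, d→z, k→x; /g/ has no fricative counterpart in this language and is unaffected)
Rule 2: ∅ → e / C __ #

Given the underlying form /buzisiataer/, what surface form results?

buzisiasaere

Rule 1 (intervocalic spirantization): /t/ is a stop between vowels /a/ and /a/, so it spirantizes to the fricative [s]. /buzisiataer/ → buzisiasaer.
Rule 2 (final e-epenthesis): the form ends in the consonant /r/, so [e] is inserted word-finally. /buzisiasaer/ → buzisiasaere.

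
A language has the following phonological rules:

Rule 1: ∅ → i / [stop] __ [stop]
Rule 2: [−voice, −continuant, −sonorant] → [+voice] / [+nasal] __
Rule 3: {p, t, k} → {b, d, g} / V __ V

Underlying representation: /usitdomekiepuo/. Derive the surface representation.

usididomegiebuo

Rule 1 (stop-cluster i-epenthesis): /t/ and /d/ form a stop–stop cluster, so [i] is inserted between them. /usitdomekiepuo/ → usitidomekiepuo.
Rule 2 (post-nasal voicing): no segment meets the environment; /usitidomekiepuo/ is unchanged.
Rule 3 (intervocalic voicing): /t/ is a voiceless stop between vowels /i/ and /i/, so it voices to [d]. /k/ is a voiceless stop between vowels /e/ and /i/, so it voices to [g]. /p/ is a voiceless stop between vowels /e/ and /u/, so it voices to [b]. /usitidomekiepuo/ → usididomegiebuo.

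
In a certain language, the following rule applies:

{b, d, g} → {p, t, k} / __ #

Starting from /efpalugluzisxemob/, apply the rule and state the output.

efpalugluzisxemop

/b/ is a voiced stop in word-final position, so it devoices to [p].
The other instance of /g/ does not occur in the required environment and remains unchanged.
Surface form: [efpalugluzisxemop].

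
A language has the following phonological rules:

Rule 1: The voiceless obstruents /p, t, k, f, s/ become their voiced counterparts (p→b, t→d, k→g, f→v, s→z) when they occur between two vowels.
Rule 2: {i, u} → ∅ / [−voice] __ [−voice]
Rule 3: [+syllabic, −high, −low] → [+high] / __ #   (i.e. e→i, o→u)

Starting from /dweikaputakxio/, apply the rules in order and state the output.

Rule 1 (intervocalic voicing): /k/ is a voiceless obstruent between vowels /i/ and /a/, so it voices to [g]. /p/ is a voiceless obstruent between vowels /a/ and /u/, so it voices to [b]. /t/ is a voiceless obstruent between vowels /u/ and /a/, so it voices to [d]. /dweikaputakxio/ → dweigabudakxio.
Rule 2 (high vowel syncope): no segment meets the environment; /dweigabudakxio/ is unchanged.
Rule 3 (final vowel raising): /o/ is a mid vowel in word-final position, so it raises to [u]. /dweigabudakxio/ → dweigabudakxiu.

dweigabudakxiu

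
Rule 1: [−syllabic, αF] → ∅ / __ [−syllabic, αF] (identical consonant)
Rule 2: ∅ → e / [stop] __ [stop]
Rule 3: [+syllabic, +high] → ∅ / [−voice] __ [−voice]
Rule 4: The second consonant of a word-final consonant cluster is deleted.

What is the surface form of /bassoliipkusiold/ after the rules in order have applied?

Rule 1 (degemination): /ss/ is a geminate; the first /s/ deletes. /bassoliipkusiold/ → basoliipkusiold.
Rule 2 (stop-cluster e-epenthesis): /p/ and /k/ form a stop–stop cluster, so [e] is inserted between them. /basoliipkusiold/ → basoliipekusiold.
Rule 3 (high vowel syncope): /u/ is a high vowel flanked by voiceless consonants /k/ and /s/, so it deletes. /basoliipekusiold/ → basoliipeksiold.
Rule 4 (final cluster simplification): /d/ is the second consonant of a word-final cluster /ld/, so it deletes. /basoliipeksiold/ → basoliipeksiol.

basoliipeksiol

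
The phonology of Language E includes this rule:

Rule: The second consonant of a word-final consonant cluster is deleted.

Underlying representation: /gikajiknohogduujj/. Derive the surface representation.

gikajiknohogduuj

/j/ is the second consonant of a word-final cluster /jj/, so it deletes.
The other instances of /g/, /k/, /j/, /n/, /h/, /d/ do not occur in the required environment and remain unchanged.
Surface form: [gikajiknohogduuj].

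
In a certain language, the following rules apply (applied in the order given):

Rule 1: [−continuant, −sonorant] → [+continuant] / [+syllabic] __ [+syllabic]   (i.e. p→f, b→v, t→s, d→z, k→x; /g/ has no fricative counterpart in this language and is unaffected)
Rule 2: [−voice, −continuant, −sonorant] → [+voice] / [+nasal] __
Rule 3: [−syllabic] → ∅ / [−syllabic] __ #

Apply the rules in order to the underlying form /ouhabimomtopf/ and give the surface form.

ouhavimomdop

Rule 1 (intervocalic spirantization): /b/ is a stop between vowels /a/ and /i/, so it spirantizes to the fricative [v]. /ouhabimomtopf/ → ouhavimomtopf.
Rule 2 (post-nasal voicing): /t/ is a voiceless stop immediately after the nasal /m/, so it voices to [d]. /ouhavimomtopf/ → ouhavimomdopf.
Rule 3 (final cluster simplification): /f/ is the second consonant of a word-final cluster /pf/, so it deletes. /ouhavimomdopf/ → ouhavimomdop.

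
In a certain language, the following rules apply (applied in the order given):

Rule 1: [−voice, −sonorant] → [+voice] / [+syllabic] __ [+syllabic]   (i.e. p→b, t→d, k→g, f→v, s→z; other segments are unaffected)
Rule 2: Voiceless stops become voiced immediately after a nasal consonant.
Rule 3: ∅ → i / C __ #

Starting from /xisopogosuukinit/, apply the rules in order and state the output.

Rule 1 (intervocalic voicing): /s/ is a voiceless obstruent between vowels /i/ and /o/, so it voices to [z]. /p/ is a voiceless obstruent between vowels /o/ and /o/, so it voices to [b]. /s/ is a voiceless obstruent between vowels /o/ and /u/, so it voices to [z]. /k/ is a voiceless obstruent between vowels /u/ and /i/, so it voices to [g]. /xisopogosuukinit/ → xizobogozuuginit.
Rule 2 (post-nasal voicing): no segment meets the environment; /xizobogozuuginit/ is unchanged.
Rule 3 (final i-epenthesis): the form ends in the consonant /t/, so [i] is inserted word-finally. /xizobogozuuginit/ → xizobogozuuginiti.

xizobogozuuginiti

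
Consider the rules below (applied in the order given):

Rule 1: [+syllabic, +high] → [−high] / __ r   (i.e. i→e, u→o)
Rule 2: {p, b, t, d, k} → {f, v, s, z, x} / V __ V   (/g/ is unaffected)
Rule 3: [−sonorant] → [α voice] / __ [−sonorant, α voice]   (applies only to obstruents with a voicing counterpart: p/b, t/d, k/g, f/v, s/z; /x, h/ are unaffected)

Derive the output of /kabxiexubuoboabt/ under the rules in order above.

Rule 1 (pre-rhotic lowering): no segment meets the environment; /kabxiexubuoboabt/ is unchanged.
Rule 2 (intervocalic spirantization): /b/ is a stop between vowels /u/ and /u/, so it spirantizes to the fricative [v]. /b/ is a stop between vowels /o/ and /o/, so it spirantizes to the fricative [v]. /kabxiexubuoboabt/ → kabxiexuvuovoabt.
Rule 3 (regressive voicing assimilation): /b/ precedes the voiceless obstruent /x/, so it devoices to [p] by assimilation. /b/ precedes the voiceless obstruent /t/, so it devoices to [p] by assimilation. /kabxiexuvuovoabt/ → kapxiexuvuovoapt.

kapxiexuvuovoapt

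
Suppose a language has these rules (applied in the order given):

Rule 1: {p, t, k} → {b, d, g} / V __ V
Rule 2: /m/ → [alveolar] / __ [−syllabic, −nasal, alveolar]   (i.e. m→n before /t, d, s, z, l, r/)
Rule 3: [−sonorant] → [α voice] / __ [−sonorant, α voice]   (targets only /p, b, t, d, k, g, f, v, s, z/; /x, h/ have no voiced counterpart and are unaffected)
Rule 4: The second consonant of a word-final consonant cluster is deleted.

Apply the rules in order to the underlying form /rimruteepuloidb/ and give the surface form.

rinrudeebuloid

Rule 1 (intervocalic voicing): /t/ is a voiceless stop between vowels /u/ and /e/, so it voices to [d]. /p/ is a voiceless stop between vowels /e/ and /u/, so it voices to [b]. /rimruteepuloidb/ → rimrudeebuloidb.
Rule 2 (nasal place assimilation): /m/ precedes the alveolar consonant /r/, so it assimilates in place to [n]. /rimrudeebuloidb/ → rinrudeebuloidb.
Rule 3 (regressive voicing assimilation): no segment meets the environment; /rinrudeebuloidb/ is unchanged.
Rule 4 (final cluster simplification): /b/ is the second consonant of a word-final cluster /db/, so it deletes. /rinrudeebuloidb/ → rinrudeebuloid.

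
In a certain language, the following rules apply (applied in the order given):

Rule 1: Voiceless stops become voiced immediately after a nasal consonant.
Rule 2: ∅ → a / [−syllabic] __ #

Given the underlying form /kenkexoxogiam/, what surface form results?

Rule 1 (post-nasal voicing): /k/ is a voiceless stop immediately after the nasal /n/, so it voices to [g]. /kenkexoxogiam/ → kengexoxogiam.
Rule 2 (final a-epenthesis): the form ends in the consonant /m/, so [a] is inserted word-finally. /kengexoxogiam/ → kengexoxogiama.

kengexoxogiama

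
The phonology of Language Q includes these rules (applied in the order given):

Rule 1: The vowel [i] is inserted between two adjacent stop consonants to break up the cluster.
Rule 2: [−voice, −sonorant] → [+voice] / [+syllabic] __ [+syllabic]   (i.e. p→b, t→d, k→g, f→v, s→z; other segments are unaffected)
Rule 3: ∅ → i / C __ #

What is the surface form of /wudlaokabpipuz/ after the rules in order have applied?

wudlaogabibibuzi

Rule 1 (stop-cluster i-epenthesis): /b/ and /p/ form a stop–stop cluster, so [i] is inserted between them. /wudlaokabpipuz/ → wudlaokabipipuz.
Rule 2 (intervocalic voicing): /k/ is a voiceless obstruent between vowels /o/ and /a/, so it voices to [g]. /p/ is a voiceless obstruent between vowels /i/ and /i/, so it voices to [b]. /p/ is a voiceless obstruent between vowels /i/ and /u/, so it voices to [b]. /wudlaokabipipuz/ → wudlaogabibibuz.
Rule 3 (final i-epenthesis): the form ends in the consonant /z/, so [i] is inserted word-finally. /wudlaogabibibuz/ → wudlaogabibibuzi.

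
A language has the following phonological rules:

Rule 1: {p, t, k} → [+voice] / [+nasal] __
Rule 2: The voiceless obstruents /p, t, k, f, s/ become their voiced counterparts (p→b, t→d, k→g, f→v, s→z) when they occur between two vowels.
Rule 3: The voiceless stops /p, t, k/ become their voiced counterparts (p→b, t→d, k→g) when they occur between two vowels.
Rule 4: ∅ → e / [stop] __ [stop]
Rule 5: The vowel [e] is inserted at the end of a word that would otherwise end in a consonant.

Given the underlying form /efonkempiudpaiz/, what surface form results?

Rule 1 (post-nasal voicing): /k/ is a voiceless stop immediately after the nasal /n/, so it voices to [g]. /p/ is a voiceless stop immediately after the nasal /m/, so it voices to [b]. /efonkempiudpaiz/ → efongembiudpaiz.
Rule 2 (intervocalic voicing): /f/ is a voiceless obstruent between vowels /e/ and /o/, so it voices to [v]. /efongembiudpaiz/ → evongembiudpaiz.
Rule 3 (intervocalic voicing): no segment meets the environment; /evongembiudpaiz/ is unchanged.
Rule 4 (stop-cluster e-epenthesis): /d/ and /p/ form a stop–stop cluster, so [e] is inserted between them. /evongembiudpaiz/ → evongembiudepaiz.
Rule 5 (final e-epenthesis): the form ends in the consonant /z/, so [e] is inserted word-finally. /evongembiudepaiz/ → evongembiudepaize.

evongembiudepaize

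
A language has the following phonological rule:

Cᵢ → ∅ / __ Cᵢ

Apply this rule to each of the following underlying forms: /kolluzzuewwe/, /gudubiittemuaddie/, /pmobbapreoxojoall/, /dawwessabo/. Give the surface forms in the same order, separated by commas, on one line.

/kolluzzuewwe/: /ll/ is a geminate; the first /l/ deletes. /zz/ is a geminate; the first /z/ deletes. /ww/ is a geminate; the first /w/ deletes. → [koluzuewe].
/gudubiittemuaddie/: /tt/ is a geminate; the first /t/ deletes. /dd/ is a geminate; the first /d/ deletes. → [gudubiitemuadie].
/pmobbapreoxojoall/: /bb/ is a geminate; the first /b/ deletes. /ll/ is a geminate; the first /l/ deletes. → [pmobapreoxojoal].
/dawwessabo/: /ww/ is a geminate; the first /w/ deletes. /ss/ is a geminate; the first /s/ deletes. → [dawesabo].

koluzuewe, gudubiitemuadie, pmobapreoxojoal, dawesabo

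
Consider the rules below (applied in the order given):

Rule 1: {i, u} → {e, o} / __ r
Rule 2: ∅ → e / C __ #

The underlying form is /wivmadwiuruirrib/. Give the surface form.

Rule 1 (pre-rhotic lowering): /u/ is a high vowel immediately before /r/, so it lowers to [o]. /i/ is a high vowel immediately before /r/, so it lowers to [e]. /wivmadwiuruirrib/ → wivmadwioruerrib.
Rule 2 (final e-epenthesis): the form ends in the consonant /b/, so [e] is inserted word-finally. /wivmadwioruerrib/ → wivmadwioruerribe.

wivmadwioruerribe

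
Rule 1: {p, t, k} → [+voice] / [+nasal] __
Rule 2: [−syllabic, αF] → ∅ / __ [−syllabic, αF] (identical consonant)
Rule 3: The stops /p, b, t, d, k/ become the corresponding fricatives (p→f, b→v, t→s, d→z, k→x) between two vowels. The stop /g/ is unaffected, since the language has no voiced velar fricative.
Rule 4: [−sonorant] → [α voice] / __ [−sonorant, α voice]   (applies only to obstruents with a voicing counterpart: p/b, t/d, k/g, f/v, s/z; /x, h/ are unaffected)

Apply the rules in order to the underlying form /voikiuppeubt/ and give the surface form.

voixiufeupt

Rule 1 (post-nasal voicing): no segment meets the environment; /voikiuppeubt/ is unchanged.
Rule 2 (degemination): /pp/ is a geminate; the first /p/ deletes. /voikiuppeubt/ → voikiupeubt.
Rule 3 (intervocalic spirantization): /k/ is a stop between vowels /i/ and /i/, so it spirantizes to the fricative [x]. /p/ is a stop between vowels /u/ and /e/, so it spirantizes to the fricative [f]. /voikiupeubt/ → voixiufeubt.
Rule 4 (regressive voicing assimilation): /b/ precedes the voiceless obstruent /t/, so it devoices to [p] by assimilation. /voixiufeubt/ → voixiufeupt.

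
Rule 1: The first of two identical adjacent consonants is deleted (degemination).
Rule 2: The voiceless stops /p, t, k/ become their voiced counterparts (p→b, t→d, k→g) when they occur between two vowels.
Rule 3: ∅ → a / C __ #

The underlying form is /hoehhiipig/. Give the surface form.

hoehiibiga

Rule 1 (degemination): /hh/ is a geminate; the first /h/ deletes. /hoehhiipig/ → hoehiipig.
Rule 2 (intervocalic voicing): /p/ is a voiceless stop between vowels /i/ and /i/, so it voices to [b]. /hoehiipig/ → hoehiibig.
Rule 3 (final a-epenthesis): the form ends in the consonant /g/, so [a] is inserted word-finally. /hoehiibig/ → hoehiibiga.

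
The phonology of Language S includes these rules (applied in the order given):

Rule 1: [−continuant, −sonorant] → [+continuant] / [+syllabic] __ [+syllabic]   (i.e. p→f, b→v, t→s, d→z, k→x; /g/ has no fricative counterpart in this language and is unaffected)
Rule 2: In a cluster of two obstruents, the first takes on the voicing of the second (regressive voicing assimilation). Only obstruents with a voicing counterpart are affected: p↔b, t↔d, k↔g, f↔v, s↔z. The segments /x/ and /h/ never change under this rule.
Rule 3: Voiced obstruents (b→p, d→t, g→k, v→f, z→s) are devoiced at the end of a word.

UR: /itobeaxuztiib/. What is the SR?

Rule 1 (intervocalic spirantization): /t/ is a stop between vowels /i/ and /o/, so it spirantizes to the fricative [s]. /b/ is a stop between vowels /o/ and /e/, so it spirantizes to the fricative [v]. /itobeaxuztiib/ → isoveaxuztiib.
Rule 2 (regressive voicing assimilation): /z/ precedes the voiceless obstruent /t/, so it devoices to [s] by assimilation. /isoveaxuztiib/ → isoveaxustiib.
Rule 3 (final devoicing): /b/ is a voiced obstruent in word-final position, so it devoices to [p]. /isoveaxustiib/ → isoveaxustiip.

isoveaxustiip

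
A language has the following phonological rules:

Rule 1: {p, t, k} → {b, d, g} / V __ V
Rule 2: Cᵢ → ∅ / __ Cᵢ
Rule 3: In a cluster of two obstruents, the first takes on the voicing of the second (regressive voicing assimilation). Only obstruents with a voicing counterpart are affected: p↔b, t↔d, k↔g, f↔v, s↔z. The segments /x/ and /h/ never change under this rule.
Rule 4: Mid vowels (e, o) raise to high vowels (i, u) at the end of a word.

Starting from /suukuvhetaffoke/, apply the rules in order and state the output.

Rule 1 (intervocalic voicing): /k/ is a voiceless stop between vowels /u/ and /u/, so it voices to [g]. /t/ is a voiceless stop between vowels /e/ and /a/, so it voices to [d]. /k/ is a voiceless stop between vowels /o/ and /e/, so it voices to [g]. /suukuvhetaffoke/ → suuguvhedaffoge.
Rule 2 (degemination): /ff/ is a geminate; the first /f/ deletes. /suuguvhedaffoge/ → suuguvhedafoge.
Rule 3 (regressive voicing assimilation): /v/ precedes the voiceless obstruent /h/, so it devoices to [f] by assimilation. /suuguvhedafoge/ → suugufhedafoge.
Rule 4 (final vowel raising): /e/ is a mid vowel in word-final position, so it raises to [i]. /suugufhedafoge/ → suugufhedafogi.

suugufhedafogi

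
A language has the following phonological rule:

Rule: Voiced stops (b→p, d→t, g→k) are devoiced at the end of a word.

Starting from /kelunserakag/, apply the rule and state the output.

/g/ is a voiced stop in word-final position, so it devoices to [k].
Surface form: [kelunserakak].

kelunserakak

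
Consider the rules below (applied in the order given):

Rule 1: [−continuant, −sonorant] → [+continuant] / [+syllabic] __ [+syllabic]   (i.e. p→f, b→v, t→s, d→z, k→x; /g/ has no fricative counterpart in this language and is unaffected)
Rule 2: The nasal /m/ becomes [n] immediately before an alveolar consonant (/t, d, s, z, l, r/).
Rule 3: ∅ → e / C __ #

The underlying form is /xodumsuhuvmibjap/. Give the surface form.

xozunsuhuvmibjape

Rule 1 (intervocalic spirantization): /d/ is a stop between vowels /o/ and /u/, so it spirantizes to the fricative [z]. /xodumsuhuvmibjap/ → xozumsuhuvmibjap.
Rule 2 (nasal place assimilation): /m/ precedes the alveolar consonant /s/, so it assimilates in place to [n]. /xozumsuhuvmibjap/ → xozunsuhuvmibjap.
Rule 3 (final e-epenthesis): the form ends in the consonant /p/, so [e] is inserted word-finally. /xozunsuhuvmibjap/ → xozunsuhuvmibjape.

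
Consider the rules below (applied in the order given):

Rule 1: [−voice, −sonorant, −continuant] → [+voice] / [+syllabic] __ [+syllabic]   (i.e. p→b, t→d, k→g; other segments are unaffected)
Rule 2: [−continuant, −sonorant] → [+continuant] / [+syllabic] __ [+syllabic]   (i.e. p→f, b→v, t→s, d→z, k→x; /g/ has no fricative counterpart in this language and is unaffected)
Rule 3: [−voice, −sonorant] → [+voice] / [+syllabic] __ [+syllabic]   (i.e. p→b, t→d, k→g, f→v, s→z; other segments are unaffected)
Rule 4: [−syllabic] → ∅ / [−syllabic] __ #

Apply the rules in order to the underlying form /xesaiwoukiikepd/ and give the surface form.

xezaiwougiigep

Rule 1 (intervocalic voicing): /k/ is a voiceless stop between vowels /u/ and /i/, so it voices to [g]. /k/ is a voiceless stop between vowels /i/ and /e/, so it voices to [g]. /xesaiwoukiikepd/ → xesaiwougiigepd.
Rule 2 (intervocalic spirantization): no segment meets the environment; /xesaiwougiigepd/ is unchanged.
Rule 3 (intervocalic voicing): /s/ is a voiceless obstruent between vowels /e/ and /a/, so it voices to [z]. /xesaiwougiigepd/ → xezaiwougiigepd.
Rule 4 (final cluster simplification): /d/ is the second consonant of a word-final cluster /pd/, so it deletes. /xezaiwougiigepd/ → xezaiwougiigep.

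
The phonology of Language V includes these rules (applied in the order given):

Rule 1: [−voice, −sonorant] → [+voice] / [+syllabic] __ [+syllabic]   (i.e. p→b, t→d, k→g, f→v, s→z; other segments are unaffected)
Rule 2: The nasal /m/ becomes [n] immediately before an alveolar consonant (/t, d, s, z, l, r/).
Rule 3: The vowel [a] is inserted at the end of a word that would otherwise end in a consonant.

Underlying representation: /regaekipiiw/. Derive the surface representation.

regaegibiiwa

Rule 1 (intervocalic voicing): /k/ is a voiceless obstruent between vowels /e/ and /i/, so it voices to [g]. /p/ is a voiceless obstruent between vowels /i/ and /i/, so it voices to [b]. /regaekipiiw/ → regaegibiiw.
Rule 2 (nasal place assimilation): no segment meets the environment; /regaegibiiw/ is unchanged.
Rule 3 (final a-epenthesis): the form ends in the consonant /w/, so [a] is inserted word-finally. /regaegibiiw/ → regaegibiiwa.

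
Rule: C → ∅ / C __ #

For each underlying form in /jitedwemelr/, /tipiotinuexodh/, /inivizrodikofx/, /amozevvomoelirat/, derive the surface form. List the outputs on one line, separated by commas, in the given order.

jitedwemel, tipiotinuexod, inivizrodikof, amozevvomoelirat

/jitedwemelr/: /r/ is the second consonant of a word-final cluster /lr/, so it deletes. → [jitedwemel].
/tipiotinuexodh/: /h/ is the second consonant of a word-final cluster /dh/, so it deletes. → [tipiotinuexod].
/inivizrodikofx/: /x/ is the second consonant of a word-final cluster /fx/, so it deletes. → [inivizrodikof].
/amozevvomoelirat/: the rule's environment is not met; surfaces unchanged as [amozevvomoelirat].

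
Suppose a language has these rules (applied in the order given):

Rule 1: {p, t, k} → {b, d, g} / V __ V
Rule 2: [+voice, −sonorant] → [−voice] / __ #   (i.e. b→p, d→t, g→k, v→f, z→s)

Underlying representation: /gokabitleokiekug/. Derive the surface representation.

gogabitleogieguk

Rule 1 (intervocalic voicing): /k/ is a voiceless stop between vowels /o/ and /a/, so it voices to [g]. /k/ is a voiceless stop between vowels /o/ and /i/, so it voices to [g]. /k/ is a voiceless stop between vowels /e/ and /u/, so it voices to [g]. /gokabitleokiekug/ → gogabitleogiegug.
Rule 2 (final devoicing): /g/ is a voiced obstruent in word-final position, so it devoices to [k]. /gogabitleogiegug/ → gogabitleogieguk.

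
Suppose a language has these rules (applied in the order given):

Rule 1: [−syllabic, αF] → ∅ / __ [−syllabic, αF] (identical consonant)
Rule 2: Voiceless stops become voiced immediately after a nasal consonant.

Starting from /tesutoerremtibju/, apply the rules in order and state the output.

tesutoeremdibju

Rule 1 (degemination): /rr/ is a geminate; the first /r/ deletes. /tesutoerremtibju/ → tesutoeremtibju.
Rule 2 (post-nasal voicing): /t/ is a voiceless stop immediately after the nasal /m/, so it voices to [d]. /tesutoeremtibju/ → tesutoeremdibju.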